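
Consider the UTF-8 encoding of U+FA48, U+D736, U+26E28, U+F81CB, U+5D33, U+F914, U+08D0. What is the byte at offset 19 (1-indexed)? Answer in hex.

1-indexed offset 19 is 0-indexed offset 18.
U+FA48 → 3-byte form EF A9 88 at offsets 0–2.
U+D736 → 3-byte form ED 9C B6 at offsets 3–5.
U+26E28 → 4-byte form F0 A6 B8 A8 at offsets 6–9.
U+F81CB → 4-byte form F3 B8 87 8B at offsets 10–13.
U+5D33 → 3-byte form E5 B4 B3 at offsets 14–16.
U+F914 → 3-byte form EF A4 94 at offsets 17–19.
Offset 18 falls in char 6's range; it's byte 2 of EF A4 94 = 0xA4.

0xA4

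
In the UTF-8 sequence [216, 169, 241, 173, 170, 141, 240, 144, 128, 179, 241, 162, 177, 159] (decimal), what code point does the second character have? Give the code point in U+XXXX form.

Offset 0: leading byte 0xD8 = 11011000 → 2-byte char #1 = D8 A9.
Offset 2: leading byte 0xF1 = 11110001 → 4-byte char #2 = F1 AD AA 8D.
Leading byte 0xF1 = 11110001 matches 11110xxx → 4-byte sequence.
Byte 1: 0xF1 = 11110001, payload 001 (3 bits).
Byte 2: 0xAD = 10101101 (10xxxxxx ✓), payload 101101.
Byte 3: 0xAA = 10101010 (10xxxxxx ✓), payload 101010.
Byte 4: 0x8D = 10001101 (10xxxxxx ✓), payload 001101.
Concatenate: 001101101101010001101 = 0x6DA8D (21 bits → U+6DA8D).

U+6DA8D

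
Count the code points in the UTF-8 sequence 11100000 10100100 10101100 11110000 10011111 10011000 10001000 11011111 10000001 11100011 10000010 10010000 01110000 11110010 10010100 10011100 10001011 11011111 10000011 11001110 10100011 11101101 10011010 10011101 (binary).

9

Byte at offset 0: 0xE0 = 11100000 → 3-byte char (#1). Advance 3.
Byte at offset 3: 0xF0 = 11110000 → 4-byte char (#2). Advance 4.
Byte at offset 7: 0xDF = 11011111 → 2-byte char (#3). Advance 2.
Byte at offset 9: 0xE3 = 11100011 → 3-byte char (#4). Advance 3.
Byte at offset 12: 0x70 = 01110000 → 1-byte char (#5). Advance 1.
Byte at offset 13: 0xF2 = 11110010 → 4-byte char (#6). Advance 4.
Byte at offset 17: 0xDF = 11011111 → 2-byte char (#7). Advance 2.
Byte at offset 19: 0xCE = 11001110 → 2-byte char (#8). Advance 2.
Byte at offset 21: 0xED = 11101101 → 3-byte char (#9). Advance 3.
Reached end at offset 24 after 9 code points.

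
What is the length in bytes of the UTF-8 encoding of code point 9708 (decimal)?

3

U+25EC = 0x25EC. UTF-8 uses 1 byte below 0x80, 2 below 0x800, 3 below 0x10000, 4 up to 0x10FFFF. 0x25EC is in U+0800–U+FFFF → 3 bytes.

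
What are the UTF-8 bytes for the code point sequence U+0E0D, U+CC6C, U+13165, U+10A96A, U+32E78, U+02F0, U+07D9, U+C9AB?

U+0E0D: 3-byte form → E0 B8 8D.
U+CC6C: 3-byte form → EC B1 AC.
U+13165: 4-byte form → F0 93 85 A5.
U+10A96A: 4-byte form → F4 8A A5 AA.
U+32E78: 4-byte form → F0 B2 B9 B8.
U+02F0: 2-byte form → CB B0.
U+07D9: 2-byte form → DF 99.
U+C9AB: 3-byte form → EC A6 AB.
Concatenated (25 bytes): E0 B8 8D EC B1 AC F0 93 85 A5 F4 8A A5 AA F0 B2 B9 B8 CB B0 DF 99 EC A6 AB.

E0 B8 8D EC B1 AC F0 93 85 A5 F4 8A A5 AA F0 B2 B9 B8 CB B0 DF 99 EC A6 AB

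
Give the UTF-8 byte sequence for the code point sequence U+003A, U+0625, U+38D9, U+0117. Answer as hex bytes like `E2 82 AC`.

U+003A: 1-byte form → 3A.
U+0625: 2-byte form → D8 A5.
U+38D9: 3-byte form → E3 A3 99.
U+0117: 2-byte form → C4 97.
Concatenated (8 bytes): 3A D8 A5 E3 A3 99 C4 97.

3A D8 A5 E3 A3 99 C4 97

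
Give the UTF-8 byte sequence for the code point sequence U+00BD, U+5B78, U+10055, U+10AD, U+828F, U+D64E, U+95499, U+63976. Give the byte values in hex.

U+00BD: 2-byte form → C2 BD.
U+5B78: 3-byte form → E5 AD B8.
U+10055: 4-byte form → F0 90 81 95.
U+10AD: 3-byte form → E1 82 AD.
U+828F: 3-byte form → E8 8A 8F.
U+D64E: 3-byte form → ED 99 8E.
U+95499: 4-byte form → F2 95 92 99.
U+63976: 4-byte form → F1 A3 A5 B6.
Concatenated (26 bytes): C2 BD E5 AD B8 F0 90 81 95 E1 82 AD E8 8A 8F ED 99 8E F2 95 92 99 F1 A3 A5 B6.

C2 BD E5 AD B8 F0 90 81 95 E1 82 AD E8 8A 8F ED 99 8E F2 95 92 99 F1 A3 A5 B6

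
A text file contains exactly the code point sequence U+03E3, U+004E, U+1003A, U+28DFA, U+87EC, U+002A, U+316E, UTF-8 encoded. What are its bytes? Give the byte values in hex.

CF A3 4E F0 90 80 BA F0 A8 B7 BA E8 9F AC 2A E3 85 AE

U+03E3: 2-byte form → CF A3.
U+004E: 1-byte form → 4E.
U+1003A: 4-byte form → F0 90 80 BA.
U+28DFA: 4-byte form → F0 A8 B7 BA.
U+87EC: 3-byte form → E8 9F AC.
U+002A: 1-byte form → 2A.
U+316E: 3-byte form → E3 85 AE.
Concatenated (18 bytes): CF A3 4E F0 90 80 BA F0 A8 B7 BA E8 9F AC 2A E3 85 AE.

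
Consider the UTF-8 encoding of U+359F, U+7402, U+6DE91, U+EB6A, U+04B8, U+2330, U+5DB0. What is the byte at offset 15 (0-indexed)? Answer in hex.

U+359F → 3-byte form E3 96 9F at offsets 0–2.
U+7402 → 3-byte form E7 90 82 at offsets 3–5.
U+6DE91 → 4-byte form F1 AD BA 91 at offsets 6–9.
U+EB6A → 3-byte form EE AD AA at offsets 10–12.
U+04B8 → 2-byte form D2 B8 at offsets 13–14.
U+2330 → 3-byte form E2 8C B0 at offsets 15–17.
Offset 15 falls in char 6's range; it's byte 1 of E2 8C B0 = 0xE2.

0xE2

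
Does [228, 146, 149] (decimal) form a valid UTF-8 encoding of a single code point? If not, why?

Leading byte 0xE4 = 11100100 → 3-byte form.
Continuation bytes 0x92=10010010, 0x95=10010101 all match 10xxxxxx.
Decoded value 0x4495 is ≥ 0x800 (shortest form) and not a surrogate.

valid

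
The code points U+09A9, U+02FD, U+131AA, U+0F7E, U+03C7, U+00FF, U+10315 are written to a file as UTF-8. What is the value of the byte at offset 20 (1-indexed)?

1-indexed offset 20 is 0-indexed offset 19.
U+09A9 → 3-byte form E0 A6 A9 at offsets 0–2.
U+02FD → 2-byte form CB BD at offsets 3–4.
U+131AA → 4-byte form F0 93 86 AA at offsets 5–8.
U+0F7E → 3-byte form E0 BD BE at offsets 9–11.
U+03C7 → 2-byte form CF 87 at offsets 12–13.
U+00FF → 2-byte form C3 BF at offsets 14–15.
U+10315 → 4-byte form F0 90 8C 95 at offsets 16–19.
Offset 19 falls in char 7's range; it's byte 4 of F0 90 8C 95 = 0x95.

0x95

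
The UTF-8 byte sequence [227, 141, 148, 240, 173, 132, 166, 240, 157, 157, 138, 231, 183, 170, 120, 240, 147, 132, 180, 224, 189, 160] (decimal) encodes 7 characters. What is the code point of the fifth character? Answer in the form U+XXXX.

Offset 0: leading byte 0xE3 = 11100011 → 3-byte char #1 = E3 8D 94.
Offset 3: leading byte 0xF0 = 11110000 → 4-byte char #2 = F0 AD 84 A6.
Offset 7: leading byte 0xF0 = 11110000 → 4-byte char #3 = F0 9D 9D 8A.
Offset 11: leading byte 0xE7 = 11100111 → 3-byte char #4 = E7 B7 AA.
Offset 14: leading byte 0x78 = 01111000 → 1-byte char #5 = 78.
Leading byte 0x78 = 01111000 matches 0xxxxxxx → 1-byte sequence.
Byte 1: 0x78 = 01111000, payload 1111000 (7 bits).
Concatenate: 1111000 = 0x78 (7 bits → U+0078).

U+0078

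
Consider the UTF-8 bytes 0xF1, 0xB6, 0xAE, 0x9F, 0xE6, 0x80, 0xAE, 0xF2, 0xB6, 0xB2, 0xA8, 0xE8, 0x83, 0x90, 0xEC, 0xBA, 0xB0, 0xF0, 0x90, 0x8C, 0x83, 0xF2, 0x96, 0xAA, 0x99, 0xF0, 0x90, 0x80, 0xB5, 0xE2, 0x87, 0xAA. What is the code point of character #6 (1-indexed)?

Offset 0: leading byte 0xF1 = 11110001 → 4-byte char #1 = F1 B6 AE 9F.
Offset 4: leading byte 0xE6 = 11100110 → 3-byte char #2 = E6 80 AE.
Offset 7: leading byte 0xF2 = 11110010 → 4-byte char #3 = F2 B6 B2 A8.
Offset 11: leading byte 0xE8 = 11101000 → 3-byte char #4 = E8 83 90.
Offset 14: leading byte 0xEC = 11101100 → 3-byte char #5 = EC BA B0.
Offset 17: leading byte 0xF0 = 11110000 → 4-byte char #6 = F0 90 8C 83.
Leading byte 0xF0 = 11110000 matches 11110xxx → 4-byte sequence.
Byte 1: 0xF0 = 11110000, payload 000 (3 bits).
Byte 2: 0x90 = 10010000 (10xxxxxx ✓), payload 010000.
Byte 3: 0x8C = 10001100 (10xxxxxx ✓), payload 001100.
Byte 4: 0x83 = 10000011 (10xxxxxx ✓), payload 000011.
Concatenate: 000010000001100000011 = 0x10303 (21 bits → U+10303).

U+10303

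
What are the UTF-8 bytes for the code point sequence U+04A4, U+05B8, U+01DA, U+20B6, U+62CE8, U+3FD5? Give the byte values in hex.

U+04A4: 2-byte form → D2 A4.
U+05B8: 2-byte form → D6 B8.
U+01DA: 2-byte form → C7 9A.
U+20B6: 3-byte form → E2 82 B6.
U+62CE8: 4-byte form → F1 A2 B3 A8.
U+3FD5: 3-byte form → E3 BF 95.
Concatenated (16 bytes): D2 A4 D6 B8 C7 9A E2 82 B6 F1 A2 B3 A8 E3 BF 95.

D2 A4 D6 B8 C7 9A E2 82 B6 F1 A2 B3 A8 E3 BF 95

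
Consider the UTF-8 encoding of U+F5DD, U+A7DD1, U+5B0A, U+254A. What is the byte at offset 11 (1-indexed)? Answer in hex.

1-indexed offset 11 is 0-indexed offset 10.
U+F5DD → 3-byte form EF 97 9D at offsets 0–2.
U+A7DD1 → 4-byte form F2 A7 B7 91 at offsets 3–6.
U+5B0A → 3-byte form E5 AC 8A at offsets 7–9.
U+254A → 3-byte form E2 95 8A at offsets 10–12.
Offset 10 falls in char 4's range; it's byte 1 of E2 95 8A = 0xE2.

0xE2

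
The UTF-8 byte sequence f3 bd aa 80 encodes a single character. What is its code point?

Leading byte 0xF3 = 11110011 matches 11110xxx → 4-byte sequence.
Byte 1: 0xF3 = 11110011, payload 011 (3 bits).
Byte 2: 0xBD = 10111101 (10xxxxxx ✓), payload 111101.
Byte 3: 0xAA = 10101010 (10xxxxxx ✓), payload 101010.
Byte 4: 0x80 = 10000000 (10xxxxxx ✓), payload 000000.
Concatenate: 011111101101010000000 = 0xFDA80 (21 bits → U+FDA80).

U+FDA80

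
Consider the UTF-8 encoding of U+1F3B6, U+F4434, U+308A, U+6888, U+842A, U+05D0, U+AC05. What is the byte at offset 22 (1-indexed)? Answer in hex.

0x85

1-indexed offset 22 is 0-indexed offset 21.
U+1F3B6 → 4-byte form F0 9F 8E B6 at offsets 0–3.
U+F4434 → 4-byte form F3 B4 90 B4 at offsets 4–7.
U+308A → 3-byte form E3 82 8A at offsets 8–10.
U+6888 → 3-byte form E6 A2 88 at offsets 11–13.
U+842A → 3-byte form E8 90 AA at offsets 14–16.
U+05D0 → 2-byte form D7 90 at offsets 17–18.
U+AC05 → 3-byte form EA B0 85 at offsets 19–21.
Offset 21 falls in char 7's range; it's byte 3 of EA B0 85 = 0x85.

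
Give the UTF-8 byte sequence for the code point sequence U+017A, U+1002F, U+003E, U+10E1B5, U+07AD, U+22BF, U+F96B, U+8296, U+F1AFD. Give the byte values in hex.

U+017A: 2-byte form → C5 BA.
U+1002F: 4-byte form → F0 90 80 AF.
U+003E: 1-byte form → 3E.
U+10E1B5: 4-byte form → F4 8E 86 B5.
U+07AD: 2-byte form → DE AD.
U+22BF: 3-byte form → E2 8A BF.
U+F96B: 3-byte form → EF A5 AB.
U+8296: 3-byte form → E8 8A 96.
U+F1AFD: 4-byte form → F3 B1 AB BD.
Concatenated (26 bytes): C5 BA F0 90 80 AF 3E F4 8E 86 B5 DE AD E2 8A BF EF A5 AB E8 8A 96 F3 B1 AB BD.

C5 BA F0 90 80 AF 3E F4 8E 86 B5 DE AD E2 8A BF EF A5 AB E8 8A 96 F3 B1 AB BD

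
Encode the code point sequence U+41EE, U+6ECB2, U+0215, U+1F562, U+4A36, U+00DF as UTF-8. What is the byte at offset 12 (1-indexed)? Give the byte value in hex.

0x95

1-indexed offset 12 is 0-indexed offset 11.
U+41EE → 3-byte form E4 87 AE at offsets 0–2.
U+6ECB2 → 4-byte form F1 AE B2 B2 at offsets 3–6.
U+0215 → 2-byte form C8 95 at offsets 7–8.
U+1F562 → 4-byte form F0 9F 95 A2 at offsets 9–12.
Offset 11 falls in char 4's range; it's byte 3 of F0 9F 95 A2 = 0x95.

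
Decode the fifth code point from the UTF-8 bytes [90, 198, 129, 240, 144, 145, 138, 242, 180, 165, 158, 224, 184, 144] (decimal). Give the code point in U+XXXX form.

U+0E10

Offset 0: leading byte 0x5A = 01011010 → 1-byte char #1 = 5A.
Offset 1: leading byte 0xC6 = 11000110 → 2-byte char #2 = C6 81.
Offset 3: leading byte 0xF0 = 11110000 → 4-byte char #3 = F0 90 91 8A.
Offset 7: leading byte 0xF2 = 11110010 → 4-byte char #4 = F2 B4 A5 9E.
Offset 11: leading byte 0xE0 = 11100000 → 3-byte char #5 = E0 B8 90.
Leading byte 0xE0 = 11100000 matches 1110xxxx → 3-byte sequence.
Byte 1: 0xE0 = 11100000, payload 0000 (4 bits).
Byte 2: 0xB8 = 10111000 (10xxxxxx ✓), payload 111000.
Byte 3: 0x90 = 10010000 (10xxxxxx ✓), payload 010000.
Concatenate: 0000111000010000 = 0xE10 (16 bits → U+0E10).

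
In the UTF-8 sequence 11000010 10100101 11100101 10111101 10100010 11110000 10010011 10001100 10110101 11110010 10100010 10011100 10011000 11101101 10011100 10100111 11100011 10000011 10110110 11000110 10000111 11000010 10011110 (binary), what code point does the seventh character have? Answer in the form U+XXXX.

U+0187

Offset 0: leading byte 0xC2 = 11000010 → 2-byte char #1 = C2 A5.
Offset 2: leading byte 0xE5 = 11100101 → 3-byte char #2 = E5 BD A2.
Offset 5: leading byte 0xF0 = 11110000 → 4-byte char #3 = F0 93 8C B5.
Offset 9: leading byte 0xF2 = 11110010 → 4-byte char #4 = F2 A2 9C 98.
Offset 13: leading byte 0xED = 11101101 → 3-byte char #5 = ED 9C A7.
Offset 16: leading byte 0xE3 = 11100011 → 3-byte char #6 = E3 83 B6.
Offset 19: leading byte 0xC6 = 11000110 → 2-byte char #7 = C6 87.
Leading byte 0xC6 = 11000110 matches 110xxxxx → 2-byte sequence.
Byte 1: 0xC6 = 11000110, payload 00110 (5 bits).
Byte 2: 0x87 = 10000111 (10xxxxxx ✓), payload 000111.
Concatenate: 00110000111 = 0x187 (11 bits → U+0187).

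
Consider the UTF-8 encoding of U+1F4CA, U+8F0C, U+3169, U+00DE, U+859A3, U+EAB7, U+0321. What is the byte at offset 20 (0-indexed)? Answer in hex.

U+1F4CA → 4-byte form F0 9F 93 8A at offsets 0–3.
U+8F0C → 3-byte form E8 BC 8C at offsets 4–6.
U+3169 → 3-byte form E3 85 A9 at offsets 7–9.
U+00DE → 2-byte form C3 9E at offsets 10–11.
U+859A3 → 4-byte form F2 85 A6 A3 at offsets 12–15.
U+EAB7 → 3-byte form EE AA B7 at offsets 16–18.
U+0321 → 2-byte form CC A1 at offsets 19–20.
Offset 20 falls in char 7's range; it's byte 2 of CC A1 = 0xA1.

0xA1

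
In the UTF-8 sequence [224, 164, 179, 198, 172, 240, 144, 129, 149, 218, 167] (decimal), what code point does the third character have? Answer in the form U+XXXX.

Offset 0: leading byte 0xE0 = 11100000 → 3-byte char #1 = E0 A4 B3.
Offset 3: leading byte 0xC6 = 11000110 → 2-byte char #2 = C6 AC.
Offset 5: leading byte 0xF0 = 11110000 → 4-byte char #3 = F0 90 81 95.
Leading byte 0xF0 = 11110000 matches 11110xxx → 4-byte sequence.
Byte 1: 0xF0 = 11110000, payload 000 (3 bits).
Byte 2: 0x90 = 10010000 (10xxxxxx ✓), payload 010000.
Byte 3: 0x81 = 10000001 (10xxxxxx ✓), payload 000001.
Byte 4: 0x95 = 10010101 (10xxxxxx ✓), payload 010101.
Concatenate: 000010000000001010101 = 0x10055 (21 bits → U+10055).

U+10055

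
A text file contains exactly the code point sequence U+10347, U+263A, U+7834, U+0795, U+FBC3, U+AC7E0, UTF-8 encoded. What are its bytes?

U+10347: 4-byte form → F0 90 8D 87.
U+263A: 3-byte form → E2 98 BA.
U+7834: 3-byte form → E7 A0 B4.
U+0795: 2-byte form → DE 95.
U+FBC3: 3-byte form → EF AF 83.
U+AC7E0: 4-byte form → F2 AC 9F A0.
Concatenated (19 bytes): F0 90 8D 87 E2 98 BA E7 A0 B4 DE 95 EF AF 83 F2 AC 9F A0.

F0 90 8D 87 E2 98 BA E7 A0 B4 DE 95 EF AF 83 F2 AC 9F A0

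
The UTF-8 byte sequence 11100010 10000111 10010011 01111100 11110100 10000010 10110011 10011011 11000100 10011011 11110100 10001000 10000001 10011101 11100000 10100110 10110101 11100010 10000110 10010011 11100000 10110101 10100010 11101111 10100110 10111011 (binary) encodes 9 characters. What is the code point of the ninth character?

U+F9BB

Offset 0: leading byte 0xE2 = 11100010 → 3-byte char #1 = E2 87 93.
Offset 3: leading byte 0x7C = 01111100 → 1-byte char #2 = 7C.
Offset 4: leading byte 0xF4 = 11110100 → 4-byte char #3 = F4 82 B3 9B.
Offset 8: leading byte 0xC4 = 11000100 → 2-byte char #4 = C4 9B.
Offset 10: leading byte 0xF4 = 11110100 → 4-byte char #5 = F4 88 81 9D.
Offset 14: leading byte 0xE0 = 11100000 → 3-byte char #6 = E0 A6 B5.
Offset 17: leading byte 0xE2 = 11100010 → 3-byte char #7 = E2 86 93.
Offset 20: leading byte 0xE0 = 11100000 → 3-byte char #8 = E0 B5 A2.
Offset 23: leading byte 0xEF = 11101111 → 3-byte char #9 = EF A6 BB.
Leading byte 0xEF = 11101111 matches 1110xxxx → 3-byte sequence.
Byte 1: 0xEF = 11101111, payload 1111 (4 bits).
Byte 2: 0xA6 = 10100110 (10xxxxxx ✓), payload 100110.
Byte 3: 0xBB = 10111011 (10xxxxxx ✓), payload 111011.
Concatenate: 1111100110111011 = 0xF9BB (16 bits → U+F9BB).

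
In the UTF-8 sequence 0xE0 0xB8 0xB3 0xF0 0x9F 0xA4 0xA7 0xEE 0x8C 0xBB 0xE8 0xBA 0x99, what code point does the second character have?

Offset 0: leading byte 0xE0 = 11100000 → 3-byte char #1 = E0 B8 B3.
Offset 3: leading byte 0xF0 = 11110000 → 4-byte char #2 = F0 9F A4 A7.
Leading byte 0xF0 = 11110000 matches 11110xxx → 4-byte sequence.
Byte 1: 0xF0 = 11110000, payload 000 (3 bits).
Byte 2: 0x9F = 10011111 (10xxxxxx ✓), payload 011111.
Byte 3: 0xA4 = 10100100 (10xxxxxx ✓), payload 100100.
Byte 4: 0xA7 = 10100111 (10xxxxxx ✓), payload 100111.
Concatenate: 000011111100100100111 = 0x1F927 (21 bits → U+1F927).

U+1F927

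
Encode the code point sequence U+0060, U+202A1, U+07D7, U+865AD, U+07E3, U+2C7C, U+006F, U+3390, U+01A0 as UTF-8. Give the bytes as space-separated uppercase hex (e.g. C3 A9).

60 F0 A0 8A A1 DF 97 F2 86 96 AD DF A3 E2 B1 BC 6F E3 8E 90 C6 A0

U+0060: 1-byte form → 60.
U+202A1: 4-byte form → F0 A0 8A A1.
U+07D7: 2-byte form → DF 97.
U+865AD: 4-byte form → F2 86 96 AD.
U+07E3: 2-byte form → DF A3.
U+2C7C: 3-byte form → E2 B1 BC.
U+006F: 1-byte form → 6F.
U+3390: 3-byte form → E3 8E 90.
U+01A0: 2-byte form → C6 A0.
Concatenated (22 bytes): 60 F0 A0 8A A1 DF 97 F2 86 96 AD DF A3 E2 B1 BC 6F E3 8E 90 C6 A0.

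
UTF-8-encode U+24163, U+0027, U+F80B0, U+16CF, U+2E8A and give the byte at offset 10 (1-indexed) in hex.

1-indexed offset 10 is 0-indexed offset 9.
U+24163 → 4-byte form F0 A4 85 A3 at offsets 0–3.
U+0027 → 1-byte form 27 at offsets 4–4.
U+F80B0 → 4-byte form F3 B8 82 B0 at offsets 5–8.
U+16CF → 3-byte form E1 9B 8F at offsets 9–11.
Offset 9 falls in char 4's range; it's byte 1 of E1 9B 8F = 0xE1.

0xE1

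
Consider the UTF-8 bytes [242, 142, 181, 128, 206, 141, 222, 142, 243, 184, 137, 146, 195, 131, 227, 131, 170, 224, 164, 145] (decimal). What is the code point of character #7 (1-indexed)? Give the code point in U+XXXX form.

U+0911

Offset 0: leading byte 0xF2 = 11110010 → 4-byte char #1 = F2 8E B5 80.
Offset 4: leading byte 0xCE = 11001110 → 2-byte char #2 = CE 8D.
Offset 6: leading byte 0xDE = 11011110 → 2-byte char #3 = DE 8E.
Offset 8: leading byte 0xF3 = 11110011 → 4-byte char #4 = F3 B8 89 92.
Offset 12: leading byte 0xC3 = 11000011 → 2-byte char #5 = C3 83.
Offset 14: leading byte 0xE3 = 11100011 → 3-byte char #6 = E3 83 AA.
Offset 17: leading byte 0xE0 = 11100000 → 3-byte char #7 = E0 A4 91.
Leading byte 0xE0 = 11100000 matches 1110xxxx → 3-byte sequence.
Byte 1: 0xE0 = 11100000, payload 0000 (4 bits).
Byte 2: 0xA4 = 10100100 (10xxxxxx ✓), payload 100100.
Byte 3: 0x91 = 10010001 (10xxxxxx ✓), payload 010001.
Concatenate: 0000100100010001 = 0x911 (16 bits → U+0911).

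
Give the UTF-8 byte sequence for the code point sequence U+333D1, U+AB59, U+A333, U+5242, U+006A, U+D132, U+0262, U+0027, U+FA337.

U+333D1: 4-byte form → F0 B3 8F 91.
U+AB59: 3-byte form → EA AD 99.
U+A333: 3-byte form → EA 8C B3.
U+5242: 3-byte form → E5 89 82.
U+006A: 1-byte form → 6A.
U+D132: 3-byte form → ED 84 B2.
U+0262: 2-byte form → C9 A2.
U+0027: 1-byte form → 27.
U+FA337: 4-byte form → F3 BA 8C B7.
Concatenated (24 bytes): F0 B3 8F 91 EA AD 99 EA 8C B3 E5 89 82 6A ED 84 B2 C9 A2 27 F3 BA 8C B7.

F0 B3 8F 91 EA AD 99 EA 8C B3 E5 89 82 6A ED 84 B2 C9 A2 27 F3 BA 8C B7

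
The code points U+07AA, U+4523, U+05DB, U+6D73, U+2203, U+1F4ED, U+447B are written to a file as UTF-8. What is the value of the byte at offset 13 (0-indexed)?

U+07AA → 2-byte form DE AA at offsets 0–1.
U+4523 → 3-byte form E4 94 A3 at offsets 2–4.
U+05DB → 2-byte form D7 9B at offsets 5–6.
U+6D73 → 3-byte form E6 B5 B3 at offsets 7–9.
U+2203 → 3-byte form E2 88 83 at offsets 10–12.
U+1F4ED → 4-byte form F0 9F 93 AD at offsets 13–16.
Offset 13 falls in char 6's range; it's byte 1 of F0 9F 93 AD = 0xF0.

0xF0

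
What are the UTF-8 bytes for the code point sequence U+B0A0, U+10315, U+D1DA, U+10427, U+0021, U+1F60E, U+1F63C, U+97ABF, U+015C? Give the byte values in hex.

U+B0A0: 3-byte form → EB 82 A0.
U+10315: 4-byte form → F0 90 8C 95.
U+D1DA: 3-byte form → ED 87 9A.
U+10427: 4-byte form → F0 90 90 A7.
U+0021: 1-byte form → 21.
U+1F60E: 4-byte form → F0 9F 98 8E.
U+1F63C: 4-byte form → F0 9F 98 BC.
U+97ABF: 4-byte form → F2 97 AA BF.
U+015C: 2-byte form → C5 9C.
Concatenated (29 bytes): EB 82 A0 F0 90 8C 95 ED 87 9A F0 90 90 A7 21 F0 9F 98 8E F0 9F 98 BC F2 97 AA BF C5 9C.

EB 82 A0 F0 90 8C 95 ED 87 9A F0 90 90 A7 21 F0 9F 98 8E F0 9F 98 BC F2 97 AA BF C5 9C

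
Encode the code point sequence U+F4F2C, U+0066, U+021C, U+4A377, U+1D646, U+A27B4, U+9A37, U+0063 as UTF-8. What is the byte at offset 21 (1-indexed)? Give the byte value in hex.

1-indexed offset 21 is 0-indexed offset 20.
U+F4F2C → 4-byte form F3 B4 BC AC at offsets 0–3.
U+0066 → 1-byte form 66 at offsets 4–4.
U+021C → 2-byte form C8 9C at offsets 5–6.
U+4A377 → 4-byte form F1 8A 8D B7 at offsets 7–10.
U+1D646 → 4-byte form F0 9D 99 86 at offsets 11–14.
U+A27B4 → 4-byte form F2 A2 9E B4 at offsets 15–18.
U+9A37 → 3-byte form E9 A8 B7 at offsets 19–21.
Offset 20 falls in char 7's range; it's byte 2 of E9 A8 B7 = 0xA8.

0xA8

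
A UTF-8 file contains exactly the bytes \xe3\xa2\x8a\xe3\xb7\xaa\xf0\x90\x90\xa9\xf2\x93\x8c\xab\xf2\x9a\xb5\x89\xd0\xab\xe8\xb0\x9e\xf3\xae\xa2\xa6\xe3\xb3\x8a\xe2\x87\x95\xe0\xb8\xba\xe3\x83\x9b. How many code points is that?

Byte at offset 0: 0xE3 = 11100011 → 3-byte char (#1). Advance 3.
Byte at offset 3: 0xE3 = 11100011 → 3-byte char (#2). Advance 3.
Byte at offset 6: 0xF0 = 11110000 → 4-byte char (#3). Advance 4.
Byte at offset 10: 0xF2 = 11110010 → 4-byte char (#4). Advance 4.
Byte at offset 14: 0xF2 = 11110010 → 4-byte char (#5). Advance 4.
Byte at offset 18: 0xD0 = 11010000 → 2-byte char (#6). Advance 2.
Byte at offset 20: 0xE8 = 11101000 → 3-byte char (#7). Advance 3.
Byte at offset 23: 0xF3 = 11110011 → 4-byte char (#8). Advance 4.
Byte at offset 27: 0xE3 = 11100011 → 3-byte char (#9). Advance 3.
Byte at offset 30: 0xE2 = 11100010 → 3-byte char (#10). Advance 3.
Byte at offset 33: 0xE0 = 11100000 → 3-byte char (#11). Advance 3.
Byte at offset 36: 0xE3 = 11100011 → 3-byte char (#12). Advance 3.
Reached end at offset 39 after 12 code points.

12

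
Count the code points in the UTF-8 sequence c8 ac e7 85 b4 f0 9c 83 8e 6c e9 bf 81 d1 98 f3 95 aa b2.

Byte at offset 0: 0xC8 = 11001000 → 2-byte char (#1). Advance 2.
Byte at offset 2: 0xE7 = 11100111 → 3-byte char (#2). Advance 3.
Byte at offset 5: 0xF0 = 11110000 → 4-byte char (#3). Advance 4.
Byte at offset 9: 0x6C = 01101100 → 1-byte char (#4). Advance 1.
Byte at offset 10: 0xE9 = 11101001 → 3-byte char (#5). Advance 3.
Byte at offset 13: 0xD1 = 11010001 → 2-byte char (#6). Advance 2.
Byte at offset 15: 0xF3 = 11110011 → 4-byte char (#7). Advance 4.
Reached end at offset 19 after 7 code points.

7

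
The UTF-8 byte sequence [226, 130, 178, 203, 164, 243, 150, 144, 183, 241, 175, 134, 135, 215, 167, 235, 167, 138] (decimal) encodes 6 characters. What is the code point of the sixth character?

U+B9CA

Offset 0: leading byte 0xE2 = 11100010 → 3-byte char #1 = E2 82 B2.
Offset 3: leading byte 0xCB = 11001011 → 2-byte char #2 = CB A4.
Offset 5: leading byte 0xF3 = 11110011 → 4-byte char #3 = F3 96 90 B7.
Offset 9: leading byte 0xF1 = 11110001 → 4-byte char #4 = F1 AF 86 87.
Offset 13: leading byte 0xD7 = 11010111 → 2-byte char #5 = D7 A7.
Offset 15: leading byte 0xEB = 11101011 → 3-byte char #6 = EB A7 8A.
Leading byte 0xEB = 11101011 matches 1110xxxx → 3-byte sequence.
Byte 1: 0xEB = 11101011, payload 1011 (4 bits).
Byte 2: 0xA7 = 10100111 (10xxxxxx ✓), payload 100111.
Byte 3: 0x8A = 10001010 (10xxxxxx ✓), payload 001010.
Concatenate: 1011100111001010 = 0xB9CA (16 bits → U+B9CA).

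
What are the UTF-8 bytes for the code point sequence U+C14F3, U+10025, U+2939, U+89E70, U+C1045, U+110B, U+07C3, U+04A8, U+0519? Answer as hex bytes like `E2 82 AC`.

U+C14F3: 4-byte form → F3 81 93 B3.
U+10025: 4-byte form → F0 90 80 A5.
U+2939: 3-byte form → E2 A4 B9.
U+89E70: 4-byte form → F2 89 B9 B0.
U+C1045: 4-byte form → F3 81 81 85.
U+110B: 3-byte form → E1 84 8B.
U+07C3: 2-byte form → DF 83.
U+04A8: 2-byte form → D2 A8.
U+0519: 2-byte form → D4 99.
Concatenated (28 bytes): F3 81 93 B3 F0 90 80 A5 E2 A4 B9 F2 89 B9 B0 F3 81 81 85 E1 84 8B DF 83 D2 A8 D4 99.

F3 81 93 B3 F0 90 80 A5 E2 A4 B9 F2 89 B9 B0 F3 81 81 85 E1 84 8B DF 83 D2 A8 D4 99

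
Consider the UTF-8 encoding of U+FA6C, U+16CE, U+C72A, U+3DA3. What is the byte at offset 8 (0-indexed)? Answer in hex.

U+FA6C → 3-byte form EF A9 AC at offsets 0–2.
U+16CE → 3-byte form E1 9B 8E at offsets 3–5.
U+C72A → 3-byte form EC 9C AA at offsets 6–8.
Offset 8 falls in char 3's range; it's byte 3 of EC 9C AA = 0xAA.

0xAA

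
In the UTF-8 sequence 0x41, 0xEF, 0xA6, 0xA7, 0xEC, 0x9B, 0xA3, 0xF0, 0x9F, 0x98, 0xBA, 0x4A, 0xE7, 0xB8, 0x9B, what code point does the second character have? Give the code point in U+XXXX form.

Offset 0: leading byte 0x41 = 01000001 → 1-byte char #1 = 41.
Offset 1: leading byte 0xEF = 11101111 → 3-byte char #2 = EF A6 A7.
Leading byte 0xEF = 11101111 matches 1110xxxx → 3-byte sequence.
Byte 1: 0xEF = 11101111, payload 1111 (4 bits).
Byte 2: 0xA6 = 10100110 (10xxxxxx ✓), payload 100110.
Byte 3: 0xA7 = 10100111 (10xxxxxx ✓), payload 100111.
Concatenate: 1111100110100111 = 0xF9A7 (16 bits → U+F9A7).

U+F9A7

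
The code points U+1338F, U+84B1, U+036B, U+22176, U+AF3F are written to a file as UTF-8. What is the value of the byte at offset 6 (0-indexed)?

U+1338F → 4-byte form F0 93 8E 8F at offsets 0–3.
U+84B1 → 3-byte form E8 92 B1 at offsets 4–6.
Offset 6 falls in char 2's range; it's byte 3 of E8 92 B1 = 0xB1.

0xB1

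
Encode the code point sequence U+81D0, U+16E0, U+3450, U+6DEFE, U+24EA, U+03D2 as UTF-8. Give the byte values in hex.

E8 87 90 E1 9B A0 E3 91 90 F1 AD BB BE E2 93 AA CF 92

U+81D0: 3-byte form → E8 87 90.
U+16E0: 3-byte form → E1 9B A0.
U+3450: 3-byte form → E3 91 90.
U+6DEFE: 4-byte form → F1 AD BB BE.
U+24EA: 3-byte form → E2 93 AA.
U+03D2: 2-byte form → CF 92.
Concatenated (18 bytes): E8 87 90 E1 9B A0 E3 91 90 F1 AD BB BE E2 93 AA CF 92.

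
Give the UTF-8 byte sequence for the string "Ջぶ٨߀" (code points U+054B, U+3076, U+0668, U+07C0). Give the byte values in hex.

D5 8B E3 81 B6 D9 A8 DF 80

U+054B: 2-byte form → D5 8B.
U+3076: 3-byte form → E3 81 B6.
U+0668: 2-byte form → D9 A8.
U+07C0: 2-byte form → DF 80.
Concatenated (9 bytes): D5 8B E3 81 B6 D9 A8 DF 80.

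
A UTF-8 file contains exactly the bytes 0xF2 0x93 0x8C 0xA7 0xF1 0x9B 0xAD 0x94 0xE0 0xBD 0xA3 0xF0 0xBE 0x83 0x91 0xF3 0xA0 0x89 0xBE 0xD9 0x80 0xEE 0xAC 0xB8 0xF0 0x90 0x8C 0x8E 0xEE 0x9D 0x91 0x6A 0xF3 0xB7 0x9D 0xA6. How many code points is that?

11

Byte at offset 0: 0xF2 = 11110010 → 4-byte char (#1). Advance 4.
Byte at offset 4: 0xF1 = 11110001 → 4-byte char (#2). Advance 4.
Byte at offset 8: 0xE0 = 11100000 → 3-byte char (#3). Advance 3.
Byte at offset 11: 0xF0 = 11110000 → 4-byte char (#4). Advance 4.
Byte at offset 15: 0xF3 = 11110011 → 4-byte char (#5). Advance 4.
Byte at offset 19: 0xD9 = 11011001 → 2-byte char (#6). Advance 2.
Byte at offset 21: 0xEE = 11101110 → 3-byte char (#7). Advance 3.
Byte at offset 24: 0xF0 = 11110000 → 4-byte char (#8). Advance 4.
Byte at offset 28: 0xEE = 11101110 → 3-byte char (#9). Advance 3.
Byte at offset 31: 0x6A = 01101010 → 1-byte char (#10). Advance 1.
Byte at offset 32: 0xF3 = 11110011 → 4-byte char (#11). Advance 4.
Reached end at offset 36 after 11 code points.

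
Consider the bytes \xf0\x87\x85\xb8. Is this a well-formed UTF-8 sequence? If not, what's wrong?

Leading byte 0xF0 = 11110000 → 4-byte form.
Continuation bytes all match 10xxxxxx. Payload decodes to 0x7178.
But 0x7178 < 0x10000, the minimum for a 4-byte sequence — this is an overlong encoding.

invalid (overlong encoding)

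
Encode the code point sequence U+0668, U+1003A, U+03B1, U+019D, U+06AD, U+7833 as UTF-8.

D9 A8 F0 90 80 BA CE B1 C6 9D DA AD E7 A0 B3

U+0668: 2-byte form → D9 A8.
U+1003A: 4-byte form → F0 90 80 BA.
U+03B1: 2-byte form → CE B1.
U+019D: 2-byte form → C6 9D.
U+06AD: 2-byte form → DA AD.
U+7833: 3-byte form → E7 A0 B3.
Concatenated (15 bytes): D9 A8 F0 90 80 BA CE B1 C6 9D DA AD E7 A0 B3.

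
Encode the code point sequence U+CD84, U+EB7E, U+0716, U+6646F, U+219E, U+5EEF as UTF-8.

EC B6 84 EE AD BE DC 96 F1 A6 91 AF E2 86 9E E5 BB AF

U+CD84: 3-byte form → EC B6 84.
U+EB7E: 3-byte form → EE AD BE.
U+0716: 2-byte form → DC 96.
U+6646F: 4-byte form → F1 A6 91 AF.
U+219E: 3-byte form → E2 86 9E.
U+5EEF: 3-byte form → E5 BB AF.
Concatenated (18 bytes): EC B6 84 EE AD BE DC 96 F1 A6 91 AF E2 86 9E E5 BB AF.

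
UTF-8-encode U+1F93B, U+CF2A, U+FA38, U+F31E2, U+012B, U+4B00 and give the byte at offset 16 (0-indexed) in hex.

U+1F93B → 4-byte form F0 9F A4 BB at offsets 0–3.
U+CF2A → 3-byte form EC BC AA at offsets 4–6.
U+FA38 → 3-byte form EF A8 B8 at offsets 7–9.
U+F31E2 → 4-byte form F3 B3 87 A2 at offsets 10–13.
U+012B → 2-byte form C4 AB at offsets 14–15.
U+4B00 → 3-byte form E4 AC 80 at offsets 16–18.
Offset 16 falls in char 6's range; it's byte 1 of E4 AC 80 = 0xE4.

0xE4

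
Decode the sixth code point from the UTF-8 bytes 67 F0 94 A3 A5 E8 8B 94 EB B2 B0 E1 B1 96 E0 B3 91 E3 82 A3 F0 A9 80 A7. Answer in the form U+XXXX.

U+0CD1

Offset 0: leading byte 0x67 = 01100111 → 1-byte char #1 = 67.
Offset 1: leading byte 0xF0 = 11110000 → 4-byte char #2 = F0 94 A3 A5.
Offset 5: leading byte 0xE8 = 11101000 → 3-byte char #3 = E8 8B 94.
Offset 8: leading byte 0xEB = 11101011 → 3-byte char #4 = EB B2 B0.
Offset 11: leading byte 0xE1 = 11100001 → 3-byte char #5 = E1 B1 96.
Offset 14: leading byte 0xE0 = 11100000 → 3-byte char #6 = E0 B3 91.
Leading byte 0xE0 = 11100000 matches 1110xxxx → 3-byte sequence.
Byte 1: 0xE0 = 11100000, payload 0000 (4 bits).
Byte 2: 0xB3 = 10110011 (10xxxxxx ✓), payload 110011.
Byte 3: 0x91 = 10010001 (10xxxxxx ✓), payload 010001.
Concatenate: 0000110011010001 = 0xCD1 (16 bits → U+0CD1).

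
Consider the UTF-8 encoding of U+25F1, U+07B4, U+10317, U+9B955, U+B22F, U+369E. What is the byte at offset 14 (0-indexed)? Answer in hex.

U+25F1 → 3-byte form E2 97 B1 at offsets 0–2.
U+07B4 → 2-byte form DE B4 at offsets 3–4.
U+10317 → 4-byte form F0 90 8C 97 at offsets 5–8.
U+9B955 → 4-byte form F2 9B A5 95 at offsets 9–12.
U+B22F → 3-byte form EB 88 AF at offsets 13–15.
Offset 14 falls in char 5's range; it's byte 2 of EB 88 AF = 0x88.

0x88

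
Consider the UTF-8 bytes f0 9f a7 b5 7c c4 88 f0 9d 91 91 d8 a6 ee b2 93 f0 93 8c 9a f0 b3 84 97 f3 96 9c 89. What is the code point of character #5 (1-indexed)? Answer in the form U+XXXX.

Offset 0: leading byte 0xF0 = 11110000 → 4-byte char #1 = F0 9F A7 B5.
Offset 4: leading byte 0x7C = 01111100 → 1-byte char #2 = 7C.
Offset 5: leading byte 0xC4 = 11000100 → 2-byte char #3 = C4 88.
Offset 7: leading byte 0xF0 = 11110000 → 4-byte char #4 = F0 9D 91 91.
Offset 11: leading byte 0xD8 = 11011000 → 2-byte char #5 = D8 A6.
Leading byte 0xD8 = 11011000 matches 110xxxxx → 2-byte sequence.
Byte 1: 0xD8 = 11011000, payload 11000 (5 bits).
Byte 2: 0xA6 = 10100110 (10xxxxxx ✓), payload 100110.
Concatenate: 11000100110 = 0x626 (11 bits → U+0626).

U+0626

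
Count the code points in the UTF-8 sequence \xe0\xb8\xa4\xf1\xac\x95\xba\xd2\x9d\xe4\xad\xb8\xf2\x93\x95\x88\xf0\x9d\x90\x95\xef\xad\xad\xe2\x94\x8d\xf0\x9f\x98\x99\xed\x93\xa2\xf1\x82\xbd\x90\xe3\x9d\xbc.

12

Byte at offset 0: 0xE0 = 11100000 → 3-byte char (#1). Advance 3.
Byte at offset 3: 0xF1 = 11110001 → 4-byte char (#2). Advance 4.
Byte at offset 7: 0xD2 = 11010010 → 2-byte char (#3). Advance 2.
Byte at offset 9: 0xE4 = 11100100 → 3-byte char (#4). Advance 3.
Byte at offset 12: 0xF2 = 11110010 → 4-byte char (#5). Advance 4.
Byte at offset 16: 0xF0 = 11110000 → 4-byte char (#6). Advance 4.
Byte at offset 20: 0xEF = 11101111 → 3-byte char (#7). Advance 3.
Byte at offset 23: 0xE2 = 11100010 → 3-byte char (#8). Advance 3.
Byte at offset 26: 0xF0 = 11110000 → 4-byte char (#9). Advance 4.
Byte at offset 30: 0xED = 11101101 → 3-byte char (#10). Advance 3.
Byte at offset 33: 0xF1 = 11110001 → 4-byte char (#11). Advance 4.
Byte at offset 37: 0xE3 = 11100011 → 3-byte char (#12). Advance 3.
Reached end at offset 40 after 12 code points.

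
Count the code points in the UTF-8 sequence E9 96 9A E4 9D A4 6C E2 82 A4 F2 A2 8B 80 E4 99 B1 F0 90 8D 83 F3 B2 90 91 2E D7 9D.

10

Byte at offset 0: 0xE9 = 11101001 → 3-byte char (#1). Advance 3.
Byte at offset 3: 0xE4 = 11100100 → 3-byte char (#2). Advance 3.
Byte at offset 6: 0x6C = 01101100 → 1-byte char (#3). Advance 1.
Byte at offset 7: 0xE2 = 11100010 → 3-byte char (#4). Advance 3.
Byte at offset 10: 0xF2 = 11110010 → 4-byte char (#5). Advance 4.
Byte at offset 14: 0xE4 = 11100100 → 3-byte char (#6). Advance 3.
Byte at offset 17: 0xF0 = 11110000 → 4-byte char (#7). Advance 4.
Byte at offset 21: 0xF3 = 11110011 → 4-byte char (#8). Advance 4.
Byte at offset 25: 0x2E = 00101110 → 1-byte char (#9). Advance 1.
Byte at offset 26: 0xD7 = 11010111 → 2-byte char (#10). Advance 2.
Reached end at offset 28 after 10 code points.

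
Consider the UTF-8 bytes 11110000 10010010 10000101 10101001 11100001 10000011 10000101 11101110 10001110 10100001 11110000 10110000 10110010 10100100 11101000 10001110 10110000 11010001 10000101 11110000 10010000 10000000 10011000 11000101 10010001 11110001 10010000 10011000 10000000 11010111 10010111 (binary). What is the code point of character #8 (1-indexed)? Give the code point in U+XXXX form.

U+0151

Offset 0: leading byte 0xF0 = 11110000 → 4-byte char #1 = F0 92 85 A9.
Offset 4: leading byte 0xE1 = 11100001 → 3-byte char #2 = E1 83 85.
Offset 7: leading byte 0xEE = 11101110 → 3-byte char #3 = EE 8E A1.
Offset 10: leading byte 0xF0 = 11110000 → 4-byte char #4 = F0 B0 B2 A4.
Offset 14: leading byte 0xE8 = 11101000 → 3-byte char #5 = E8 8E B0.
Offset 17: leading byte 0xD1 = 11010001 → 2-byte char #6 = D1 85.
Offset 19: leading byte 0xF0 = 11110000 → 4-byte char #7 = F0 90 80 98.
Offset 23: leading byte 0xC5 = 11000101 → 2-byte char #8 = C5 91.
Leading byte 0xC5 = 11000101 matches 110xxxxx → 2-byte sequence.
Byte 1: 0xC5 = 11000101, payload 00101 (5 bits).
Byte 2: 0x91 = 10010001 (10xxxxxx ✓), payload 010001.
Concatenate: 00101010001 = 0x151 (11 bits → U+0151).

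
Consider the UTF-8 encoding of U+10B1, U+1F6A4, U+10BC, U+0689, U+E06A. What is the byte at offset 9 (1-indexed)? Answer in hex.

1-indexed offset 9 is 0-indexed offset 8.
U+10B1 → 3-byte form E1 82 B1 at offsets 0–2.
U+1F6A4 → 4-byte form F0 9F 9A A4 at offsets 3–6.
U+10BC → 3-byte form E1 82 BC at offsets 7–9.
Offset 8 falls in char 3's range; it's byte 2 of E1 82 BC = 0x82.

0x82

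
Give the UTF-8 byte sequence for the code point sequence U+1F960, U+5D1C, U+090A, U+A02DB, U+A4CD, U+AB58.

F0 9F A5 A0 E5 B4 9C E0 A4 8A F2 A0 8B 9B EA 93 8D EA AD 98

U+1F960: 4-byte form → F0 9F A5 A0.
U+5D1C: 3-byte form → E5 B4 9C.
U+090A: 3-byte form → E0 A4 8A.
U+A02DB: 4-byte form → F2 A0 8B 9B.
U+A4CD: 3-byte form → EA 93 8D.
U+AB58: 3-byte form → EA AD 98.
Concatenated (20 bytes): F0 9F A5 A0 E5 B4 9C E0 A4 8A F2 A0 8B 9B EA 93 8D EA AD 98.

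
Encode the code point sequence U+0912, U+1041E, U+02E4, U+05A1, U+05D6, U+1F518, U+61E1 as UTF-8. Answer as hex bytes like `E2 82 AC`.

E0 A4 92 F0 90 90 9E CB A4 D6 A1 D7 96 F0 9F 94 98 E6 87 A1

U+0912: 3-byte form → E0 A4 92.
U+1041E: 4-byte form → F0 90 90 9E.
U+02E4: 2-byte form → CB A4.
U+05A1: 2-byte form → D6 A1.
U+05D6: 2-byte form → D7 96.
U+1F518: 4-byte form → F0 9F 94 98.
U+61E1: 3-byte form → E6 87 A1.
Concatenated (20 bytes): E0 A4 92 F0 90 90 9E CB A4 D6 A1 D7 96 F0 9F 94 98 E6 87 A1.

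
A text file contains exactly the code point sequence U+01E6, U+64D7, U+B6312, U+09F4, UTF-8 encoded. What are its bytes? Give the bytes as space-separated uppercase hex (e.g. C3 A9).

C7 A6 E6 93 97 F2 B6 8C 92 E0 A7 B4

U+01E6: 2-byte form → C7 A6.
U+64D7: 3-byte form → E6 93 97.
U+B6312: 4-byte form → F2 B6 8C 92.
U+09F4: 3-byte form → E0 A7 B4.
Concatenated (12 bytes): C7 A6 E6 93 97 F2 B6 8C 92 E0 A7 B4.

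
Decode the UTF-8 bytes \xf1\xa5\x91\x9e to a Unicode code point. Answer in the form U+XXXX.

Leading byte 0xF1 = 11110001 matches 11110xxx → 4-byte sequence.
Byte 1: 0xF1 = 11110001, payload 001 (3 bits).
Byte 2: 0xA5 = 10100101 (10xxxxxx ✓), payload 100101.
Byte 3: 0x91 = 10010001 (10xxxxxx ✓), payload 010001.
Byte 4: 0x9E = 10011110 (10xxxxxx ✓), payload 011110.
Concatenate: 001100101010001011110 = 0x6545E (21 bits → U+6545E).

U+6545E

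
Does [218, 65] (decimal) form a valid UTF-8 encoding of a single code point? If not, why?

invalid (non-continuation byte where continuation expected)

Leading byte 0xDA = 11011010 → 2-byte form.
Byte 2 is 0x41 = 01000001, which is not 10xxxxxx — expected a continuation byte.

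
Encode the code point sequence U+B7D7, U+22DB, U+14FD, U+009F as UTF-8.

EB 9F 97 E2 8B 9B E1 93 BD C2 9F

U+B7D7: 3-byte form → EB 9F 97.
U+22DB: 3-byte form → E2 8B 9B.
U+14FD: 3-byte form → E1 93 BD.
U+009F: 2-byte form → C2 9F.
Concatenated (11 bytes): EB 9F 97 E2 8B 9B E1 93 BD C2 9F.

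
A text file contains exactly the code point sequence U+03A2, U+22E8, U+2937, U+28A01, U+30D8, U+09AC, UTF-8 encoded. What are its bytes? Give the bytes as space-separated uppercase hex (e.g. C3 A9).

CE A2 E2 8B A8 E2 A4 B7 F0 A8 A8 81 E3 83 98 E0 A6 AC

U+03A2: 2-byte form → CE A2.
U+22E8: 3-byte form → E2 8B A8.
U+2937: 3-byte form → E2 A4 B7.
U+28A01: 4-byte form → F0 A8 A8 81.
U+30D8: 3-byte form → E3 83 98.
U+09AC: 3-byte form → E0 A6 AC.
Concatenated (18 bytes): CE A2 E2 8B A8 E2 A4 B7 F0 A8 A8 81 E3 83 98 E0 A6 AC.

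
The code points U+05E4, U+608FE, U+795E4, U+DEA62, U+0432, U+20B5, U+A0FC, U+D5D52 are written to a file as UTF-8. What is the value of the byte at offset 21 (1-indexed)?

1-indexed offset 21 is 0-indexed offset 20.
U+05E4 → 2-byte form D7 A4 at offsets 0–1.
U+608FE → 4-byte form F1 A0 A3 BE at offsets 2–5.
U+795E4 → 4-byte form F1 B9 97 A4 at offsets 6–9.
U+DEA62 → 4-byte form F3 9E A9 A2 at offsets 10–13.
U+0432 → 2-byte form D0 B2 at offsets 14–15.
U+20B5 → 3-byte form E2 82 B5 at offsets 16–18.
U+A0FC → 3-byte form EA 83 BC at offsets 19–21.
Offset 20 falls in char 7's range; it's byte 2 of EA 83 BC = 0x83.

0x83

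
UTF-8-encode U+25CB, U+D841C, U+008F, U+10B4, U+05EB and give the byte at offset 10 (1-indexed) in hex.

1-indexed offset 10 is 0-indexed offset 9.
U+25CB → 3-byte form E2 97 8B at offsets 0–2.
U+D841C → 4-byte form F3 98 90 9C at offsets 3–6.
U+008F → 2-byte form C2 8F at offsets 7–8.
U+10B4 → 3-byte form E1 82 B4 at offsets 9–11.
Offset 9 falls in char 4's range; it's byte 1 of E1 82 B4 = 0xE1.

0xE1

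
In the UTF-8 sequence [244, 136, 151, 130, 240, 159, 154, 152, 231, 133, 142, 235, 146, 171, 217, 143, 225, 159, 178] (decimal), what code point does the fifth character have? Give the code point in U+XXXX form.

U+064F

Offset 0: leading byte 0xF4 = 11110100 → 4-byte char #1 = F4 88 97 82.
Offset 4: leading byte 0xF0 = 11110000 → 4-byte char #2 = F0 9F 9A 98.
Offset 8: leading byte 0xE7 = 11100111 → 3-byte char #3 = E7 85 8E.
Offset 11: leading byte 0xEB = 11101011 → 3-byte char #4 = EB 92 AB.
Offset 14: leading byte 0xD9 = 11011001 → 2-byte char #5 = D9 8F.
Leading byte 0xD9 = 11011001 matches 110xxxxx → 2-byte sequence.
Byte 1: 0xD9 = 11011001, payload 11001 (5 bits).
Byte 2: 0x8F = 10001111 (10xxxxxx ✓), payload 001111.
Concatenate: 11001001111 = 0x64F (11 bits → U+064F).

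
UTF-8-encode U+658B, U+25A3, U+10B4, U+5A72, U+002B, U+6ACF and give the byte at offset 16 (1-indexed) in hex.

0x8F

1-indexed offset 16 is 0-indexed offset 15.
U+658B → 3-byte form E6 96 8B at offsets 0–2.
U+25A3 → 3-byte form E2 96 A3 at offsets 3–5.
U+10B4 → 3-byte form E1 82 B4 at offsets 6–8.
U+5A72 → 3-byte form E5 A9 B2 at offsets 9–11.
U+002B → 1-byte form 2B at offsets 12–12.
U+6ACF → 3-byte form E6 AB 8F at offsets 13–15.
Offset 15 falls in char 6's range; it's byte 3 of E6 AB 8F = 0x8F.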